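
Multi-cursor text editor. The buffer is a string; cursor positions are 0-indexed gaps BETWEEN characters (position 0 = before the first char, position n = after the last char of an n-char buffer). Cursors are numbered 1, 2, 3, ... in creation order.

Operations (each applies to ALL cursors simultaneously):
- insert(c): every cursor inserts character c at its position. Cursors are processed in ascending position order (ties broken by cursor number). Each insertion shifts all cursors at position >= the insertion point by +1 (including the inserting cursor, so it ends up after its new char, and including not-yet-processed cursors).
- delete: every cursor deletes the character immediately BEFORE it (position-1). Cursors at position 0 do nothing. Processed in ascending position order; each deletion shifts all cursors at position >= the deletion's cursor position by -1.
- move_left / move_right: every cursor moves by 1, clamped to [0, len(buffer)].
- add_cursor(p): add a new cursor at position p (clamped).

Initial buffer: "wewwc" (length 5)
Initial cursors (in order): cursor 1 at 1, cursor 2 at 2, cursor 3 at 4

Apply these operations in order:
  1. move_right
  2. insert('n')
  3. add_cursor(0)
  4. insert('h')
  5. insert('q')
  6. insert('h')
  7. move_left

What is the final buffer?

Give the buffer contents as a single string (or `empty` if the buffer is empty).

Answer: hqhwenhqhwnhqhwcnhqh

Derivation:
After op 1 (move_right): buffer="wewwc" (len 5), cursors c1@2 c2@3 c3@5, authorship .....
After op 2 (insert('n')): buffer="wenwnwcn" (len 8), cursors c1@3 c2@5 c3@8, authorship ..1.2..3
After op 3 (add_cursor(0)): buffer="wenwnwcn" (len 8), cursors c4@0 c1@3 c2@5 c3@8, authorship ..1.2..3
After op 4 (insert('h')): buffer="hwenhwnhwcnh" (len 12), cursors c4@1 c1@5 c2@8 c3@12, authorship 4..11.22..33
After op 5 (insert('q')): buffer="hqwenhqwnhqwcnhq" (len 16), cursors c4@2 c1@7 c2@11 c3@16, authorship 44..111.222..333
After op 6 (insert('h')): buffer="hqhwenhqhwnhqhwcnhqh" (len 20), cursors c4@3 c1@9 c2@14 c3@20, authorship 444..1111.2222..3333
After op 7 (move_left): buffer="hqhwenhqhwnhqhwcnhqh" (len 20), cursors c4@2 c1@8 c2@13 c3@19, authorship 444..1111.2222..3333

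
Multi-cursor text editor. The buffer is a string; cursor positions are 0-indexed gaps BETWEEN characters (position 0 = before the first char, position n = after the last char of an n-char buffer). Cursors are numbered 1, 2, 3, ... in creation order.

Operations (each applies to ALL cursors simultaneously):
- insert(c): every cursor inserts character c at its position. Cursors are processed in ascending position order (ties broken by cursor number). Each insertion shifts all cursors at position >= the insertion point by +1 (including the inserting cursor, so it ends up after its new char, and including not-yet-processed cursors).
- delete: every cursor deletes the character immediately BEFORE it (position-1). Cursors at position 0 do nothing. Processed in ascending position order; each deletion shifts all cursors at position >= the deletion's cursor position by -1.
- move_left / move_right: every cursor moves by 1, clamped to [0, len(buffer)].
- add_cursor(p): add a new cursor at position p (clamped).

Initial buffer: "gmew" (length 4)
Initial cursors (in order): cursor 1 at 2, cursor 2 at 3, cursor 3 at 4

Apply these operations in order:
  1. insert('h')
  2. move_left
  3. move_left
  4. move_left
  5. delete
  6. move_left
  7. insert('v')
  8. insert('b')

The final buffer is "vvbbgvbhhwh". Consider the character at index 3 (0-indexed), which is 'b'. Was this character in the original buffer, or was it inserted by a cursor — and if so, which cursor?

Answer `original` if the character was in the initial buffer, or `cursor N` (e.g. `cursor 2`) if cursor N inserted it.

Answer: cursor 2

Derivation:
After op 1 (insert('h')): buffer="gmhehwh" (len 7), cursors c1@3 c2@5 c3@7, authorship ..1.2.3
After op 2 (move_left): buffer="gmhehwh" (len 7), cursors c1@2 c2@4 c3@6, authorship ..1.2.3
After op 3 (move_left): buffer="gmhehwh" (len 7), cursors c1@1 c2@3 c3@5, authorship ..1.2.3
After op 4 (move_left): buffer="gmhehwh" (len 7), cursors c1@0 c2@2 c3@4, authorship ..1.2.3
After op 5 (delete): buffer="ghhwh" (len 5), cursors c1@0 c2@1 c3@2, authorship .12.3
After op 6 (move_left): buffer="ghhwh" (len 5), cursors c1@0 c2@0 c3@1, authorship .12.3
After op 7 (insert('v')): buffer="vvgvhhwh" (len 8), cursors c1@2 c2@2 c3@4, authorship 12.312.3
After op 8 (insert('b')): buffer="vvbbgvbhhwh" (len 11), cursors c1@4 c2@4 c3@7, authorship 1212.3312.3
Authorship (.=original, N=cursor N): 1 2 1 2 . 3 3 1 2 . 3
Index 3: author = 2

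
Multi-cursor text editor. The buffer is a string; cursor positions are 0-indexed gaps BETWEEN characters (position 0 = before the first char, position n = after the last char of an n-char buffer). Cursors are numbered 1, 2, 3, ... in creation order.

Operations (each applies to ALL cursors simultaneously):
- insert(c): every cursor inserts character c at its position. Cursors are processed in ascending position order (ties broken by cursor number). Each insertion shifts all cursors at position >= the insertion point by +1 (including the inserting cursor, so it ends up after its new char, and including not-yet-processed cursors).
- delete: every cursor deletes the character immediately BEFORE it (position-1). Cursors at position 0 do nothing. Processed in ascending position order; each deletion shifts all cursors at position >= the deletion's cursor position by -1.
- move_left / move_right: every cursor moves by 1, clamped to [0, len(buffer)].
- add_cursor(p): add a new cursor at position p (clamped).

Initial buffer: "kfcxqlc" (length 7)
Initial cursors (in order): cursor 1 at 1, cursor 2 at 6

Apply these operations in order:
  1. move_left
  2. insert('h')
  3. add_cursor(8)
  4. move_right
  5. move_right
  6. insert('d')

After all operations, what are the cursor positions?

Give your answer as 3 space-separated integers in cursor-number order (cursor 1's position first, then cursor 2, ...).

After op 1 (move_left): buffer="kfcxqlc" (len 7), cursors c1@0 c2@5, authorship .......
After op 2 (insert('h')): buffer="hkfcxqhlc" (len 9), cursors c1@1 c2@7, authorship 1.....2..
After op 3 (add_cursor(8)): buffer="hkfcxqhlc" (len 9), cursors c1@1 c2@7 c3@8, authorship 1.....2..
After op 4 (move_right): buffer="hkfcxqhlc" (len 9), cursors c1@2 c2@8 c3@9, authorship 1.....2..
After op 5 (move_right): buffer="hkfcxqhlc" (len 9), cursors c1@3 c2@9 c3@9, authorship 1.....2..
After op 6 (insert('d')): buffer="hkfdcxqhlcdd" (len 12), cursors c1@4 c2@12 c3@12, authorship 1..1...2..23

Answer: 4 12 12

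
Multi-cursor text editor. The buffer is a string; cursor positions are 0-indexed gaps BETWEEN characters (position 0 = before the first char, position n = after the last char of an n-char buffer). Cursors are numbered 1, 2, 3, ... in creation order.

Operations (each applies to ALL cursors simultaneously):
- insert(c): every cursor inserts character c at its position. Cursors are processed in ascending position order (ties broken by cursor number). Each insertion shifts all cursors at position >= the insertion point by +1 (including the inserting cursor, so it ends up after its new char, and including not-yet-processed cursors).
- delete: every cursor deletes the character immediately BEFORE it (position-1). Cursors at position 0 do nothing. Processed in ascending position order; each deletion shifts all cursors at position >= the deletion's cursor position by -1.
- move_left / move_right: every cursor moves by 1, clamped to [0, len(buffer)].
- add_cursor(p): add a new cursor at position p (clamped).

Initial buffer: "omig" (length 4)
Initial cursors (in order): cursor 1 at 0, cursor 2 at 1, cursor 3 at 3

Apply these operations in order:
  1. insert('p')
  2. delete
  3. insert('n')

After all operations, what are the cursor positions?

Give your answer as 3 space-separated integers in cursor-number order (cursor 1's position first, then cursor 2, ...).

After op 1 (insert('p')): buffer="popmipg" (len 7), cursors c1@1 c2@3 c3@6, authorship 1.2..3.
After op 2 (delete): buffer="omig" (len 4), cursors c1@0 c2@1 c3@3, authorship ....
After op 3 (insert('n')): buffer="nonming" (len 7), cursors c1@1 c2@3 c3@6, authorship 1.2..3.

Answer: 1 3 6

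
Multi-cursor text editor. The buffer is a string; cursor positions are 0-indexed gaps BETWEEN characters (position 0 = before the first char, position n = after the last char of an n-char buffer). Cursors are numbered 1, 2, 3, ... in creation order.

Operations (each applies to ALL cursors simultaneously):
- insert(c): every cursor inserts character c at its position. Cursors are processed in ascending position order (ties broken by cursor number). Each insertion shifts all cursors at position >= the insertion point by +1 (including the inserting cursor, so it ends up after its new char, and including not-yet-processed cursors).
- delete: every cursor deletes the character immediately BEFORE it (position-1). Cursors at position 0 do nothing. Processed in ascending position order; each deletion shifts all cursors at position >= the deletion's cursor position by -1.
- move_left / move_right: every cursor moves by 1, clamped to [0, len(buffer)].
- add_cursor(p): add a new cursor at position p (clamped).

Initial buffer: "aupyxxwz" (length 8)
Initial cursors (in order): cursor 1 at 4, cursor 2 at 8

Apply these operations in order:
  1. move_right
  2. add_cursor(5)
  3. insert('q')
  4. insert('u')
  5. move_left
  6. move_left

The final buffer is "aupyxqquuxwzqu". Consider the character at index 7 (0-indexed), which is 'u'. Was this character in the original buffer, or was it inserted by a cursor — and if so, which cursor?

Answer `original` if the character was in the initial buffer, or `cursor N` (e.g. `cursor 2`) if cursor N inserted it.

Answer: cursor 1

Derivation:
After op 1 (move_right): buffer="aupyxxwz" (len 8), cursors c1@5 c2@8, authorship ........
After op 2 (add_cursor(5)): buffer="aupyxxwz" (len 8), cursors c1@5 c3@5 c2@8, authorship ........
After op 3 (insert('q')): buffer="aupyxqqxwzq" (len 11), cursors c1@7 c3@7 c2@11, authorship .....13...2
After op 4 (insert('u')): buffer="aupyxqquuxwzqu" (len 14), cursors c1@9 c3@9 c2@14, authorship .....1313...22
After op 5 (move_left): buffer="aupyxqquuxwzqu" (len 14), cursors c1@8 c3@8 c2@13, authorship .....1313...22
After op 6 (move_left): buffer="aupyxqquuxwzqu" (len 14), cursors c1@7 c3@7 c2@12, authorship .....1313...22
Authorship (.=original, N=cursor N): . . . . . 1 3 1 3 . . . 2 2
Index 7: author = 1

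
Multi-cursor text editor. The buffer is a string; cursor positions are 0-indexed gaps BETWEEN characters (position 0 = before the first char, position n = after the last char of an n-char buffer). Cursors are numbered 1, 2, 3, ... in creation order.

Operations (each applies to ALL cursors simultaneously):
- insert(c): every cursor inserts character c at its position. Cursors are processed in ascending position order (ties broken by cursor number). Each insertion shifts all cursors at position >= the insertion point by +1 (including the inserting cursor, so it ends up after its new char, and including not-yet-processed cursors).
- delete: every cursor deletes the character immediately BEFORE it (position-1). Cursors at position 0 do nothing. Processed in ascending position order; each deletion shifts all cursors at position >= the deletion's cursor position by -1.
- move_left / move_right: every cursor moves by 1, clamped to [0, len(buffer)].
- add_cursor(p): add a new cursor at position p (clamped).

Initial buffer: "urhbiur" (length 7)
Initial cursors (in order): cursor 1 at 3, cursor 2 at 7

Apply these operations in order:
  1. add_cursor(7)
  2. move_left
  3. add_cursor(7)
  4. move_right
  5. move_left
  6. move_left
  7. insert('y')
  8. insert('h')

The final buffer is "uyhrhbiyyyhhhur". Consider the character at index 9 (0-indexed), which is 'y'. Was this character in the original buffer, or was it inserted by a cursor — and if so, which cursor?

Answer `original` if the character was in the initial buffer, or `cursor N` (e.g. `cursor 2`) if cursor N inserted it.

Answer: cursor 4

Derivation:
After op 1 (add_cursor(7)): buffer="urhbiur" (len 7), cursors c1@3 c2@7 c3@7, authorship .......
After op 2 (move_left): buffer="urhbiur" (len 7), cursors c1@2 c2@6 c3@6, authorship .......
After op 3 (add_cursor(7)): buffer="urhbiur" (len 7), cursors c1@2 c2@6 c3@6 c4@7, authorship .......
After op 4 (move_right): buffer="urhbiur" (len 7), cursors c1@3 c2@7 c3@7 c4@7, authorship .......
After op 5 (move_left): buffer="urhbiur" (len 7), cursors c1@2 c2@6 c3@6 c4@6, authorship .......
After op 6 (move_left): buffer="urhbiur" (len 7), cursors c1@1 c2@5 c3@5 c4@5, authorship .......
After op 7 (insert('y')): buffer="uyrhbiyyyur" (len 11), cursors c1@2 c2@9 c3@9 c4@9, authorship .1....234..
After op 8 (insert('h')): buffer="uyhrhbiyyyhhhur" (len 15), cursors c1@3 c2@13 c3@13 c4@13, authorship .11....234234..
Authorship (.=original, N=cursor N): . 1 1 . . . . 2 3 4 2 3 4 . .
Index 9: author = 4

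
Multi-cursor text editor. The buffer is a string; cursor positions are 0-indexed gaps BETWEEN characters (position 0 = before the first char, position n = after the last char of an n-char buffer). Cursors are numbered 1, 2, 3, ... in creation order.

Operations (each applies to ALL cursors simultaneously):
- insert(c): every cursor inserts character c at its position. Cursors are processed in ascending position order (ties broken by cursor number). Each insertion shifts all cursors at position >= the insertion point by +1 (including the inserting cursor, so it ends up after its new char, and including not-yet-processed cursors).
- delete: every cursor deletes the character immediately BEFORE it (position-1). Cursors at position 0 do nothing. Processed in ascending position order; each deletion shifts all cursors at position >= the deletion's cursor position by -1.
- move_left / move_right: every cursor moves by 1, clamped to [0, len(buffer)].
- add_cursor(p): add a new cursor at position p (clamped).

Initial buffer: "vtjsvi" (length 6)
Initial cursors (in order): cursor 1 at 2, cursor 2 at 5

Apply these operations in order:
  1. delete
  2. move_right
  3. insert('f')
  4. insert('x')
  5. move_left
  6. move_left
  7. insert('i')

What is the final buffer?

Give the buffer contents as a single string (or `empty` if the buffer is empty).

Answer: vjifxsiifx

Derivation:
After op 1 (delete): buffer="vjsi" (len 4), cursors c1@1 c2@3, authorship ....
After op 2 (move_right): buffer="vjsi" (len 4), cursors c1@2 c2@4, authorship ....
After op 3 (insert('f')): buffer="vjfsif" (len 6), cursors c1@3 c2@6, authorship ..1..2
After op 4 (insert('x')): buffer="vjfxsifx" (len 8), cursors c1@4 c2@8, authorship ..11..22
After op 5 (move_left): buffer="vjfxsifx" (len 8), cursors c1@3 c2@7, authorship ..11..22
After op 6 (move_left): buffer="vjfxsifx" (len 8), cursors c1@2 c2@6, authorship ..11..22
After op 7 (insert('i')): buffer="vjifxsiifx" (len 10), cursors c1@3 c2@8, authorship ..111..222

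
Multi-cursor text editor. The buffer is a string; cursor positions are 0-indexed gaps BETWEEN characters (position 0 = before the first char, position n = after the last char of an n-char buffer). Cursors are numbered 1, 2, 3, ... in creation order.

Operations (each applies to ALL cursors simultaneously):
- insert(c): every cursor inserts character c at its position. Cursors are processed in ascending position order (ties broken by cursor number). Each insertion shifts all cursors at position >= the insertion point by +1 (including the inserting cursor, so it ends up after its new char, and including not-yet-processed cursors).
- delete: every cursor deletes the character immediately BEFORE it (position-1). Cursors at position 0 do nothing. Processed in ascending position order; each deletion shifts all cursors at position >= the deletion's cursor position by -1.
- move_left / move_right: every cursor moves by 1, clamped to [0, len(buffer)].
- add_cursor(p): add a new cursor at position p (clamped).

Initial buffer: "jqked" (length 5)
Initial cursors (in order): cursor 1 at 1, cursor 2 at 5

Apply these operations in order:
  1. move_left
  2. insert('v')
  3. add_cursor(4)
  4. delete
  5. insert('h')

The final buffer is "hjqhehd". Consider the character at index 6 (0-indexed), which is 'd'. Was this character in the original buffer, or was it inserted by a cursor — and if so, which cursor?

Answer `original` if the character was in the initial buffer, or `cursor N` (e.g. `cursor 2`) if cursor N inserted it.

Answer: original

Derivation:
After op 1 (move_left): buffer="jqked" (len 5), cursors c1@0 c2@4, authorship .....
After op 2 (insert('v')): buffer="vjqkevd" (len 7), cursors c1@1 c2@6, authorship 1....2.
After op 3 (add_cursor(4)): buffer="vjqkevd" (len 7), cursors c1@1 c3@4 c2@6, authorship 1....2.
After op 4 (delete): buffer="jqed" (len 4), cursors c1@0 c3@2 c2@3, authorship ....
After op 5 (insert('h')): buffer="hjqhehd" (len 7), cursors c1@1 c3@4 c2@6, authorship 1..3.2.
Authorship (.=original, N=cursor N): 1 . . 3 . 2 .
Index 6: author = original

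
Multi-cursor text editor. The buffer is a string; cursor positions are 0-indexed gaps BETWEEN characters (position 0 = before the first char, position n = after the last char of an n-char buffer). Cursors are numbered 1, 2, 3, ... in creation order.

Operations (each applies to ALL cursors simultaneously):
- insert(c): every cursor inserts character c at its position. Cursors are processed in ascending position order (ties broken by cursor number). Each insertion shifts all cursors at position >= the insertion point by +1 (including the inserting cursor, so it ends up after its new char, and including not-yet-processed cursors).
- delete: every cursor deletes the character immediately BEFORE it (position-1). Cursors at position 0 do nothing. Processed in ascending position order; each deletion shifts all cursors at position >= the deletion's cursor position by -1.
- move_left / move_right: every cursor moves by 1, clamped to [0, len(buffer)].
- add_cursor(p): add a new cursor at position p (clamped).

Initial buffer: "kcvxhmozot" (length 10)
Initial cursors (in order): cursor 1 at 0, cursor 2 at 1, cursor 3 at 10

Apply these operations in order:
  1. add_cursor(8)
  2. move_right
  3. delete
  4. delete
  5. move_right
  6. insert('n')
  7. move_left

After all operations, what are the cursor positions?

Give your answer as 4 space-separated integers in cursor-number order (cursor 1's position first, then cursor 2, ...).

Answer: 2 2 7 7

Derivation:
After op 1 (add_cursor(8)): buffer="kcvxhmozot" (len 10), cursors c1@0 c2@1 c4@8 c3@10, authorship ..........
After op 2 (move_right): buffer="kcvxhmozot" (len 10), cursors c1@1 c2@2 c4@9 c3@10, authorship ..........
After op 3 (delete): buffer="vxhmoz" (len 6), cursors c1@0 c2@0 c3@6 c4@6, authorship ......
After op 4 (delete): buffer="vxhm" (len 4), cursors c1@0 c2@0 c3@4 c4@4, authorship ....
After op 5 (move_right): buffer="vxhm" (len 4), cursors c1@1 c2@1 c3@4 c4@4, authorship ....
After op 6 (insert('n')): buffer="vnnxhmnn" (len 8), cursors c1@3 c2@3 c3@8 c4@8, authorship .12...34
After op 7 (move_left): buffer="vnnxhmnn" (len 8), cursors c1@2 c2@2 c3@7 c4@7, authorship .12...34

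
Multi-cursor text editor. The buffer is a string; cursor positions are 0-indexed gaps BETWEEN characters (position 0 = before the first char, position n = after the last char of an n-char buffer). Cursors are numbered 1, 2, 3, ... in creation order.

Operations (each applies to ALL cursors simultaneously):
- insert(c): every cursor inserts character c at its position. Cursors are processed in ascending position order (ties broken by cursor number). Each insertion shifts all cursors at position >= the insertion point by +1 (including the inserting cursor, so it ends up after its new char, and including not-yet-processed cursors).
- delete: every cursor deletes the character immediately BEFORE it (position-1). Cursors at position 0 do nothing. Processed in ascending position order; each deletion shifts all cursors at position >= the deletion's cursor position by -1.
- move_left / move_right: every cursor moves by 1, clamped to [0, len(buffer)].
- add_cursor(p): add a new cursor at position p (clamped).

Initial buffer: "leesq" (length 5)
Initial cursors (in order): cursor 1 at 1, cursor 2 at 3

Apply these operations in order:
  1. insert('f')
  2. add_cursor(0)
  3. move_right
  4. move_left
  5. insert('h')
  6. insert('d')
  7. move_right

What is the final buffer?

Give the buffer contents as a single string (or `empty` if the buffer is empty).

After op 1 (insert('f')): buffer="lfeefsq" (len 7), cursors c1@2 c2@5, authorship .1..2..
After op 2 (add_cursor(0)): buffer="lfeefsq" (len 7), cursors c3@0 c1@2 c2@5, authorship .1..2..
After op 3 (move_right): buffer="lfeefsq" (len 7), cursors c3@1 c1@3 c2@6, authorship .1..2..
After op 4 (move_left): buffer="lfeefsq" (len 7), cursors c3@0 c1@2 c2@5, authorship .1..2..
After op 5 (insert('h')): buffer="hlfheefhsq" (len 10), cursors c3@1 c1@4 c2@8, authorship 3.11..22..
After op 6 (insert('d')): buffer="hdlfhdeefhdsq" (len 13), cursors c3@2 c1@6 c2@11, authorship 33.111..222..
After op 7 (move_right): buffer="hdlfhdeefhdsq" (len 13), cursors c3@3 c1@7 c2@12, authorship 33.111..222..

Answer: hdlfhdeefhdsq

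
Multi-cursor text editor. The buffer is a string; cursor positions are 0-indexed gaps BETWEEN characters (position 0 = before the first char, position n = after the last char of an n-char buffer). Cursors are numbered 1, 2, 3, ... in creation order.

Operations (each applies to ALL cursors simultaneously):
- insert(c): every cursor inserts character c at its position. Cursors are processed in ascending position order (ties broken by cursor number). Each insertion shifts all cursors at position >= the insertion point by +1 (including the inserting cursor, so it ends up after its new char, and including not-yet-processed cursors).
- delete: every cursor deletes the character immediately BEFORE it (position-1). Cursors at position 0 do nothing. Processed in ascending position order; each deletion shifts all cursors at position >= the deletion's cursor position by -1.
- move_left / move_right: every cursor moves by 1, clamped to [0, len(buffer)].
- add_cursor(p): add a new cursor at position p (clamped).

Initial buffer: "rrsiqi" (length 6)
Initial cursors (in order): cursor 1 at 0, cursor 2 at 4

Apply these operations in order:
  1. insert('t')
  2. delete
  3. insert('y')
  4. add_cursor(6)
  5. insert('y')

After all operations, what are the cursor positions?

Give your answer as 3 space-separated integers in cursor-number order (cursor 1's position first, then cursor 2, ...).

After op 1 (insert('t')): buffer="trrsitqi" (len 8), cursors c1@1 c2@6, authorship 1....2..
After op 2 (delete): buffer="rrsiqi" (len 6), cursors c1@0 c2@4, authorship ......
After op 3 (insert('y')): buffer="yrrsiyqi" (len 8), cursors c1@1 c2@6, authorship 1....2..
After op 4 (add_cursor(6)): buffer="yrrsiyqi" (len 8), cursors c1@1 c2@6 c3@6, authorship 1....2..
After op 5 (insert('y')): buffer="yyrrsiyyyqi" (len 11), cursors c1@2 c2@9 c3@9, authorship 11....223..

Answer: 2 9 9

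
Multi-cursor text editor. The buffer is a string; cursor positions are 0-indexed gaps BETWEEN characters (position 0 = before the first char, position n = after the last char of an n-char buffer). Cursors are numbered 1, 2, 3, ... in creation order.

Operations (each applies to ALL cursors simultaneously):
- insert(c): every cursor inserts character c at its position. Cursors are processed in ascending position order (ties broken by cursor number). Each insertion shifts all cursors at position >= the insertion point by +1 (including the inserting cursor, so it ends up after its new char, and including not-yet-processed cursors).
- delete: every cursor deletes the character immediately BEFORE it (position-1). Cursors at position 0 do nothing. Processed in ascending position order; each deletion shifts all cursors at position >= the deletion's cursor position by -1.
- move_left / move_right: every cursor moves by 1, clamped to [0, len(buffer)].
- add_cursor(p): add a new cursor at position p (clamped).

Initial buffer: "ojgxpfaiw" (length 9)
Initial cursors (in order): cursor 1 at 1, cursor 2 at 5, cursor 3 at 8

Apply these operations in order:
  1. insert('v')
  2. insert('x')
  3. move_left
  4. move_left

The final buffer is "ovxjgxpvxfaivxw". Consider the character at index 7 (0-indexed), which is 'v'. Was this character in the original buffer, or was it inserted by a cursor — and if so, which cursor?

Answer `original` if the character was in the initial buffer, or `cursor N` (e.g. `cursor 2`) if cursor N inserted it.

Answer: cursor 2

Derivation:
After op 1 (insert('v')): buffer="ovjgxpvfaivw" (len 12), cursors c1@2 c2@7 c3@11, authorship .1....2...3.
After op 2 (insert('x')): buffer="ovxjgxpvxfaivxw" (len 15), cursors c1@3 c2@9 c3@14, authorship .11....22...33.
After op 3 (move_left): buffer="ovxjgxpvxfaivxw" (len 15), cursors c1@2 c2@8 c3@13, authorship .11....22...33.
After op 4 (move_left): buffer="ovxjgxpvxfaivxw" (len 15), cursors c1@1 c2@7 c3@12, authorship .11....22...33.
Authorship (.=original, N=cursor N): . 1 1 . . . . 2 2 . . . 3 3 .
Index 7: author = 2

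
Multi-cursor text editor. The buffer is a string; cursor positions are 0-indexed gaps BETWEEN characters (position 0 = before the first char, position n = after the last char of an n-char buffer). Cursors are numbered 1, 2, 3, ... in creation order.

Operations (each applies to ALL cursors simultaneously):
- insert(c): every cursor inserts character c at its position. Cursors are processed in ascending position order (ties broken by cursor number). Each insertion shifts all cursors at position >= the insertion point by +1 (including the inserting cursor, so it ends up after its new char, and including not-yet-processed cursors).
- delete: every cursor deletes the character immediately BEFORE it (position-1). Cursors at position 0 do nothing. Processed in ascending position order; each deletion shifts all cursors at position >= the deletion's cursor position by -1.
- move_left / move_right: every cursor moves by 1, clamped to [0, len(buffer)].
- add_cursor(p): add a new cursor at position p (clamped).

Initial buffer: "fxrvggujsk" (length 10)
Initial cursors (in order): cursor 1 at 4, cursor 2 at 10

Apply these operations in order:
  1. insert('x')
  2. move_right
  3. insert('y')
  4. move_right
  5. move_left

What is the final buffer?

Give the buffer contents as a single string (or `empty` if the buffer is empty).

After op 1 (insert('x')): buffer="fxrvxggujskx" (len 12), cursors c1@5 c2@12, authorship ....1......2
After op 2 (move_right): buffer="fxrvxggujskx" (len 12), cursors c1@6 c2@12, authorship ....1......2
After op 3 (insert('y')): buffer="fxrvxgygujskxy" (len 14), cursors c1@7 c2@14, authorship ....1.1.....22
After op 4 (move_right): buffer="fxrvxgygujskxy" (len 14), cursors c1@8 c2@14, authorship ....1.1.....22
After op 5 (move_left): buffer="fxrvxgygujskxy" (len 14), cursors c1@7 c2@13, authorship ....1.1.....22

Answer: fxrvxgygujskxy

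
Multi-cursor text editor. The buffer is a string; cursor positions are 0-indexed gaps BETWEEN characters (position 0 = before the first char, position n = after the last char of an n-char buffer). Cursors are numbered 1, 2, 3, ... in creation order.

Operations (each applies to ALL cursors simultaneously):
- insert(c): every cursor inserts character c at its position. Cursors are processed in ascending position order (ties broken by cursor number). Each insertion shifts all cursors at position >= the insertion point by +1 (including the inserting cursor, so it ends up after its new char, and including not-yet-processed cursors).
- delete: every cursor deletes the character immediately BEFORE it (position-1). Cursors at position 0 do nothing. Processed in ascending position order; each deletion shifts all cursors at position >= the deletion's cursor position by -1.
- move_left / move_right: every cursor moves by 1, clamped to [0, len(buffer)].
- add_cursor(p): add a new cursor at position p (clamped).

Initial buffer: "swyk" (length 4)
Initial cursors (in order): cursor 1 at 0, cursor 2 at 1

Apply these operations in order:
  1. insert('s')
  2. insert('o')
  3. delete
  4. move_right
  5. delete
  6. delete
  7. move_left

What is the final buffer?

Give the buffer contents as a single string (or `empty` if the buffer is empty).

Answer: yk

Derivation:
After op 1 (insert('s')): buffer="ssswyk" (len 6), cursors c1@1 c2@3, authorship 1.2...
After op 2 (insert('o')): buffer="sossowyk" (len 8), cursors c1@2 c2@5, authorship 11.22...
After op 3 (delete): buffer="ssswyk" (len 6), cursors c1@1 c2@3, authorship 1.2...
After op 4 (move_right): buffer="ssswyk" (len 6), cursors c1@2 c2@4, authorship 1.2...
After op 5 (delete): buffer="ssyk" (len 4), cursors c1@1 c2@2, authorship 12..
After op 6 (delete): buffer="yk" (len 2), cursors c1@0 c2@0, authorship ..
After op 7 (move_left): buffer="yk" (len 2), cursors c1@0 c2@0, authorship ..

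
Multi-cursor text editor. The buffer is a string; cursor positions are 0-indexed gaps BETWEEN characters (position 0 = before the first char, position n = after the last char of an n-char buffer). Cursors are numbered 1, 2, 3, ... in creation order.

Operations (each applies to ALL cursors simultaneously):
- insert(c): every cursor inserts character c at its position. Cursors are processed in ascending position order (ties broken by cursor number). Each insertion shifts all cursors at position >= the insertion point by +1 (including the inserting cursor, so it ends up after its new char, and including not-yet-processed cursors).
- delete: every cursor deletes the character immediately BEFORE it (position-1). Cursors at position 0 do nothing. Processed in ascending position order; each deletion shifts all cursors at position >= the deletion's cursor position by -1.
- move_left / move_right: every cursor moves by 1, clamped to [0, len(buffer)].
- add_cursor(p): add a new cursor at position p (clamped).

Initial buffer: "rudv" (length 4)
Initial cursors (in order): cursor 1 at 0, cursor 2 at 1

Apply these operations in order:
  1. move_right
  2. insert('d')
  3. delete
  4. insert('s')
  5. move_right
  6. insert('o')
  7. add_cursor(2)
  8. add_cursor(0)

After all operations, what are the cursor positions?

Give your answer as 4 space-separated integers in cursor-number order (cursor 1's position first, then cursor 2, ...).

After op 1 (move_right): buffer="rudv" (len 4), cursors c1@1 c2@2, authorship ....
After op 2 (insert('d')): buffer="rduddv" (len 6), cursors c1@2 c2@4, authorship .1.2..
After op 3 (delete): buffer="rudv" (len 4), cursors c1@1 c2@2, authorship ....
After op 4 (insert('s')): buffer="rsusdv" (len 6), cursors c1@2 c2@4, authorship .1.2..
After op 5 (move_right): buffer="rsusdv" (len 6), cursors c1@3 c2@5, authorship .1.2..
After op 6 (insert('o')): buffer="rsuosdov" (len 8), cursors c1@4 c2@7, authorship .1.12.2.
After op 7 (add_cursor(2)): buffer="rsuosdov" (len 8), cursors c3@2 c1@4 c2@7, authorship .1.12.2.
After op 8 (add_cursor(0)): buffer="rsuosdov" (len 8), cursors c4@0 c3@2 c1@4 c2@7, authorship .1.12.2.

Answer: 4 7 2 0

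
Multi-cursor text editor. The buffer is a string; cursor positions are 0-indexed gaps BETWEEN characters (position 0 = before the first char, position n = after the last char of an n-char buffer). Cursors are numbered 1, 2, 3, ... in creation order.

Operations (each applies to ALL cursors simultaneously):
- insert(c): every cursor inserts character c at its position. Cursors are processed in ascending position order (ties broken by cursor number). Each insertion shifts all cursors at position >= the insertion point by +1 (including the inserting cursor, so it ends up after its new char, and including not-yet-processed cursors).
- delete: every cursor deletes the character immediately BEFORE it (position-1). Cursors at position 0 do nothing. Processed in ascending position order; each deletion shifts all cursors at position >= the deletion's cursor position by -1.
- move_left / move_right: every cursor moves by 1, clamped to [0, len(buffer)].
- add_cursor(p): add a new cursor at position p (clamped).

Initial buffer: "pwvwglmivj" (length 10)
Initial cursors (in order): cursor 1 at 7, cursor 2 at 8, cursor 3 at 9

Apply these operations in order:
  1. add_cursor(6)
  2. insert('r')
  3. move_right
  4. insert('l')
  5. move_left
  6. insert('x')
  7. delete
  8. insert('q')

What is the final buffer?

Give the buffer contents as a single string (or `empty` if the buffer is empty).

Answer: pwvwglrmqlriqlrvqlrjql

Derivation:
After op 1 (add_cursor(6)): buffer="pwvwglmivj" (len 10), cursors c4@6 c1@7 c2@8 c3@9, authorship ..........
After op 2 (insert('r')): buffer="pwvwglrmrirvrj" (len 14), cursors c4@7 c1@9 c2@11 c3@13, authorship ......4.1.2.3.
After op 3 (move_right): buffer="pwvwglrmrirvrj" (len 14), cursors c4@8 c1@10 c2@12 c3@14, authorship ......4.1.2.3.
After op 4 (insert('l')): buffer="pwvwglrmlrilrvlrjl" (len 18), cursors c4@9 c1@12 c2@15 c3@18, authorship ......4.41.12.23.3
After op 5 (move_left): buffer="pwvwglrmlrilrvlrjl" (len 18), cursors c4@8 c1@11 c2@14 c3@17, authorship ......4.41.12.23.3
After op 6 (insert('x')): buffer="pwvwglrmxlrixlrvxlrjxl" (len 22), cursors c4@9 c1@13 c2@17 c3@21, authorship ......4.441.112.223.33
After op 7 (delete): buffer="pwvwglrmlrilrvlrjl" (len 18), cursors c4@8 c1@11 c2@14 c3@17, authorship ......4.41.12.23.3
After op 8 (insert('q')): buffer="pwvwglrmqlriqlrvqlrjql" (len 22), cursors c4@9 c1@13 c2@17 c3@21, authorship ......4.441.112.223.33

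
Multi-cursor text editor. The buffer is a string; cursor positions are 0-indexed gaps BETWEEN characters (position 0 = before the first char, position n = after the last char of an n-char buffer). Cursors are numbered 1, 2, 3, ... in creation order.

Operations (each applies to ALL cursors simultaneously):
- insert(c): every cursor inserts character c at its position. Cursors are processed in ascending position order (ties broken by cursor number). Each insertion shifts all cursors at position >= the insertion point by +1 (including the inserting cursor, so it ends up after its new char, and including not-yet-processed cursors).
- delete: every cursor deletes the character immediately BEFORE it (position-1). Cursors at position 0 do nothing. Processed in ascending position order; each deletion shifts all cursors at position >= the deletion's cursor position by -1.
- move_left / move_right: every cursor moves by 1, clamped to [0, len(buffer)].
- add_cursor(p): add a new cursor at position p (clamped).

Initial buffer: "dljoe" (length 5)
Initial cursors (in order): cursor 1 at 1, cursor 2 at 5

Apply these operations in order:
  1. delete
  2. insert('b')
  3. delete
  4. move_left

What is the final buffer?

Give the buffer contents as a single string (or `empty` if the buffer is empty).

Answer: ljo

Derivation:
After op 1 (delete): buffer="ljo" (len 3), cursors c1@0 c2@3, authorship ...
After op 2 (insert('b')): buffer="bljob" (len 5), cursors c1@1 c2@5, authorship 1...2
After op 3 (delete): buffer="ljo" (len 3), cursors c1@0 c2@3, authorship ...
After op 4 (move_left): buffer="ljo" (len 3), cursors c1@0 c2@2, authorship ...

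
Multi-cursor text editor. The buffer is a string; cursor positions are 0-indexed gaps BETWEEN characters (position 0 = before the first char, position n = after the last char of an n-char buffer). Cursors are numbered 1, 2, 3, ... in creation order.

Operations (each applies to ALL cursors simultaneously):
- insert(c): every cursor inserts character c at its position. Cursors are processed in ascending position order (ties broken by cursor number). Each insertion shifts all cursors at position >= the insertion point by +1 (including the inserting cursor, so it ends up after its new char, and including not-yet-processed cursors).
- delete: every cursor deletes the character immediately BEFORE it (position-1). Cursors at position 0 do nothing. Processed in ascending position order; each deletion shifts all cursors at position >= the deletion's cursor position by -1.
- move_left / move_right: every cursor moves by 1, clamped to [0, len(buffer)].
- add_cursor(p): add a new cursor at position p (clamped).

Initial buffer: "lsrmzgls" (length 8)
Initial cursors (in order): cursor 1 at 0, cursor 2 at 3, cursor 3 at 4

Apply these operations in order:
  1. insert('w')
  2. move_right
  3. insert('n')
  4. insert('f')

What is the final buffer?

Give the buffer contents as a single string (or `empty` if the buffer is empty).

After op 1 (insert('w')): buffer="wlsrwmwzgls" (len 11), cursors c1@1 c2@5 c3@7, authorship 1...2.3....
After op 2 (move_right): buffer="wlsrwmwzgls" (len 11), cursors c1@2 c2@6 c3@8, authorship 1...2.3....
After op 3 (insert('n')): buffer="wlnsrwmnwzngls" (len 14), cursors c1@3 c2@8 c3@11, authorship 1.1..2.23.3...
After op 4 (insert('f')): buffer="wlnfsrwmnfwznfgls" (len 17), cursors c1@4 c2@10 c3@14, authorship 1.11..2.223.33...

Answer: wlnfsrwmnfwznfgls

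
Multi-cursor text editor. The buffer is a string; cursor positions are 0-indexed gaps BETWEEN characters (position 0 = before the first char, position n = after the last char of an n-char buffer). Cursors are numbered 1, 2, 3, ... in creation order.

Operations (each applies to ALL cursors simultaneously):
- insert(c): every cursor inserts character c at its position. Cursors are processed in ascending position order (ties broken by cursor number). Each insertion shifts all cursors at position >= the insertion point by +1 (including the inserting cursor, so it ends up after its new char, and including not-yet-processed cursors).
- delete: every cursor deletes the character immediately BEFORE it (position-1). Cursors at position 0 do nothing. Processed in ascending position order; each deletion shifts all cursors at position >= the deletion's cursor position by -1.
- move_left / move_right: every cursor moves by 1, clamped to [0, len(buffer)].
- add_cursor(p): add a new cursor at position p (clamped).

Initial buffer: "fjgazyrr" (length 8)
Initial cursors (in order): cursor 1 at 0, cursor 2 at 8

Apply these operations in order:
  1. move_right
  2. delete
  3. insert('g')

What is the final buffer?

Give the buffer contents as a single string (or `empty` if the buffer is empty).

Answer: gjgazyrg

Derivation:
After op 1 (move_right): buffer="fjgazyrr" (len 8), cursors c1@1 c2@8, authorship ........
After op 2 (delete): buffer="jgazyr" (len 6), cursors c1@0 c2@6, authorship ......
After op 3 (insert('g')): buffer="gjgazyrg" (len 8), cursors c1@1 c2@8, authorship 1......2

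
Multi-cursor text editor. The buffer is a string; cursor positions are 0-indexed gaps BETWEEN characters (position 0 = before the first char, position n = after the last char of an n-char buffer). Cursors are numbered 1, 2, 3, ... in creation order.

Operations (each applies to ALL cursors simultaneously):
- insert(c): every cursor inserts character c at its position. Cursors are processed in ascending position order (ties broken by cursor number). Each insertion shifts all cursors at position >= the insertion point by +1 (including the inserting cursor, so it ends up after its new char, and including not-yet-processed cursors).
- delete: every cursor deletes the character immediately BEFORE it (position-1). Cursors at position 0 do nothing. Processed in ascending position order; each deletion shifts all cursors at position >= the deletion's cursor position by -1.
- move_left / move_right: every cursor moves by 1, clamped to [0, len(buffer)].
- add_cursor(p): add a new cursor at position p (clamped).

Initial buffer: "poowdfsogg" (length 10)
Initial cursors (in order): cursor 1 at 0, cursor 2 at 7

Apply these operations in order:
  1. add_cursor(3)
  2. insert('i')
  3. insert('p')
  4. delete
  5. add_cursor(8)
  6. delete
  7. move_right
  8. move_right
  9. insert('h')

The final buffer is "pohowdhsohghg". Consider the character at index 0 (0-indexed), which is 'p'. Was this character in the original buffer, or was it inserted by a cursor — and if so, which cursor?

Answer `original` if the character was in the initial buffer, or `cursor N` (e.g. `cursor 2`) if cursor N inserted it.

Answer: original

Derivation:
After op 1 (add_cursor(3)): buffer="poowdfsogg" (len 10), cursors c1@0 c3@3 c2@7, authorship ..........
After op 2 (insert('i')): buffer="ipooiwdfsiogg" (len 13), cursors c1@1 c3@5 c2@10, authorship 1...3....2...
After op 3 (insert('p')): buffer="ippooipwdfsipogg" (len 16), cursors c1@2 c3@7 c2@13, authorship 11...33....22...
After op 4 (delete): buffer="ipooiwdfsiogg" (len 13), cursors c1@1 c3@5 c2@10, authorship 1...3....2...
After op 5 (add_cursor(8)): buffer="ipooiwdfsiogg" (len 13), cursors c1@1 c3@5 c4@8 c2@10, authorship 1...3....2...
After op 6 (delete): buffer="poowdsogg" (len 9), cursors c1@0 c3@3 c4@5 c2@6, authorship .........
After op 7 (move_right): buffer="poowdsogg" (len 9), cursors c1@1 c3@4 c4@6 c2@7, authorship .........
After op 8 (move_right): buffer="poowdsogg" (len 9), cursors c1@2 c3@5 c4@7 c2@8, authorship .........
After op 9 (insert('h')): buffer="pohowdhsohghg" (len 13), cursors c1@3 c3@7 c4@10 c2@12, authorship ..1...3..4.2.
Authorship (.=original, N=cursor N): . . 1 . . . 3 . . 4 . 2 .
Index 0: author = original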